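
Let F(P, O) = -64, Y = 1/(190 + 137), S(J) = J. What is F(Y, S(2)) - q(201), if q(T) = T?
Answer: -265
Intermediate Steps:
Y = 1/327 ≈ 0.0030581
F(Y, S(2)) - q(201) = -64 - 1*201 = -64 - 201 = -265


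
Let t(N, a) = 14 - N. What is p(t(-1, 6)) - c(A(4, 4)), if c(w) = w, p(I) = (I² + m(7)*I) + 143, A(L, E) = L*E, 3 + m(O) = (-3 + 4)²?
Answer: 322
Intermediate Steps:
m(O) = -2 (m(O) = -3 + (-3 + 4)² = -3 + 1² = -3 + 1 = -2)
A(L, E) = E*L
p(I) = 143 + I² - 2*I (p(I) = (I² - 2*I) + 143 = 143 + I² - 2*I)
p(t(-1, 6)) - c(A(4, 4)) = (143 + (14 - 1*(-1))² - 2*(14 - 1*(-1))) - 4*4 = (143 + (14 + 1)² - 2*(14 + 1)) - 1*16 = (143 + 15² - 2*15) - 16 = (143 + 225 - 30) - 16 = 338 - 16 = 322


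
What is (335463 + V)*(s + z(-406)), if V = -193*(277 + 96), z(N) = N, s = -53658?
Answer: -14244458336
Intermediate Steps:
V = -71989 (V = -193*373 = -71989)
(335463 + V)*(s + z(-406)) = (335463 - 71989)*(-53658 - 406) = 263474*(-54064) = -14244458336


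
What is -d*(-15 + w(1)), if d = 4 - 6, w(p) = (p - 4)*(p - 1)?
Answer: -30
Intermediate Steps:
w(p) = (-1 + p)*(-4 + p) (w(p) = (-4 + p)*(-1 + p) = (-1 + p)*(-4 + p))
d = -2
-d*(-15 + w(1)) = -(-2)*(-15 + (4 + 1² - 5*1)) = -(-2)*(-15 + (4 + 1 - 5)) = -(-2)*(-15 + 0) = -(-2)*(-15) = -1*30 = -30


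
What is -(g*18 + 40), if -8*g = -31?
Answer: -439/4 ≈ -109.75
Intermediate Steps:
g = 31/8 (g = -1/8*(-31) = 31/8 ≈ 3.8750)
-(g*18 + 40) = -((31/8)*18 + 40) = -(279/4 + 40) = -1*439/4 = -439/4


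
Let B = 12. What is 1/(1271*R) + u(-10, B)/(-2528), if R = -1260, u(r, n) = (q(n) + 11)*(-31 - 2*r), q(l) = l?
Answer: 101291713/1012122720 ≈ 0.10008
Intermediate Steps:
u(r, n) = (-31 - 2*r)*(11 + n) (u(r, n) = (n + 11)*(-31 - 2*r) = (11 + n)*(-31 - 2*r) = (-31 - 2*r)*(11 + n))
1/(1271*R) + u(-10, B)/(-2528) = 1/(1271*(-1260)) + (-341 - 31*12 - 22*(-10) - 2*12*(-10))/(-2528) = (1/1271)*(-1/1260) + (-341 - 372 + 220 + 240)*(-1/2528) = -1/1601460 - 253*(-1/2528) = -1/1601460 + 253/2528 = 101291713/1012122720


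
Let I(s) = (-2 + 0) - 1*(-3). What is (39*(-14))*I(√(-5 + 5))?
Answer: -546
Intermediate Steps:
I(s) = 1 (I(s) = -2 + 3 = 1)
(39*(-14))*I(√(-5 + 5)) = (39*(-14))*1 = -546*1 = -546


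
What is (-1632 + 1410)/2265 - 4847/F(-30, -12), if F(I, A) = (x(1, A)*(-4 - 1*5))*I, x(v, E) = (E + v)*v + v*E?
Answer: 639989/937710 ≈ 0.68250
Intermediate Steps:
x(v, E) = E*v + v*(E + v) (x(v, E) = v*(E + v) + E*v = E*v + v*(E + v))
F(I, A) = I*(-9 - 18*A) (F(I, A) = ((1*(1 + 2*A))*(-4 - 1*5))*I = ((1 + 2*A)*(-4 - 5))*I = ((1 + 2*A)*(-9))*I = (-9 - 18*A)*I = I*(-9 - 18*A))
(-1632 + 1410)/2265 - 4847/F(-30, -12) = (-1632 + 1410)/2265 - 4847*1/(270*(1 + 2*(-12))) = -222*1/2265 - 4847*1/(270*(1 - 24)) = -74/755 - 4847/((-9*(-30)*(-23))) = -74/755 - 4847/(-6210) = -74/755 - 4847*(-1/6210) = -74/755 + 4847/6210 = 639989/937710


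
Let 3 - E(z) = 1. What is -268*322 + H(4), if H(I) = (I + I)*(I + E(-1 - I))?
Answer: -86248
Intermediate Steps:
E(z) = 2 (E(z) = 3 - 1*1 = 3 - 1 = 2)
H(I) = 2*I*(2 + I) (H(I) = (I + I)*(I + 2) = (2*I)*(2 + I) = 2*I*(2 + I))
-268*322 + H(4) = -268*322 + 2*4*(2 + 4) = -86296 + 2*4*6 = -86296 + 48 = -86248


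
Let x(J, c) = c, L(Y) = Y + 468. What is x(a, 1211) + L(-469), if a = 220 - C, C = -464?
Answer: 1210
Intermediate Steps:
L(Y) = 468 + Y
a = 684 (a = 220 - 1*(-464) = 220 + 464 = 684)
x(a, 1211) + L(-469) = 1211 + (468 - 469) = 1211 - 1 = 1210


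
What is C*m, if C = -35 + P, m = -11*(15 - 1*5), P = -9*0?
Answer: 3850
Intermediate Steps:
P = 0
m = -110 (m = -11*(15 - 5) = -11*10 = -110)
C = -35 (C = -35 + 0 = -35)
C*m = -35*(-110) = 3850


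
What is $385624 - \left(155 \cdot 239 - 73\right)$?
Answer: $348652$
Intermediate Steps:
$385624 - \left(155 \cdot 239 - 73\right) = 385624 - \left(37045 - 73\right) = 385624 - 36972 = 348652$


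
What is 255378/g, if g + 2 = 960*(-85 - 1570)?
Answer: -127689/794401 ≈ -0.16074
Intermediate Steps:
g = -1588802 (g = -2 + 960*(-85 - 1570) = -2 + 960*(-1655) = -2 - 1588800 = -1588802)
255378/g = 255378/(-1588802) = 255378*(-1/1588802) = -127689/794401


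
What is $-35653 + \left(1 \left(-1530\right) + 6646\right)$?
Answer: $-30537$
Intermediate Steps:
$-35653 + \left(1 \left(-1530\right) + 6646\right) = -35653 + \left(-1530 + 6646\right) = -35653 + 5116 = -30537$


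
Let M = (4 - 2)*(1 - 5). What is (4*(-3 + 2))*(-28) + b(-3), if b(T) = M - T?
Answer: 107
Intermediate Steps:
M = -8 (M = 2*(-4) = -8)
b(T) = -8 - T
(4*(-3 + 2))*(-28) + b(-3) = (4*(-3 + 2))*(-28) + (-8 - 1*(-3)) = (4*(-1))*(-28) + (-8 + 3) = -4*(-28) - 5 = 112 - 5 = 107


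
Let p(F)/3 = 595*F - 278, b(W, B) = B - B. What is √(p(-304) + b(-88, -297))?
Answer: 3*I*√60386 ≈ 737.21*I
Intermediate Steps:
b(W, B) = 0
p(F) = -834 + 1785*F (p(F) = 3*(595*F - 278) = 3*(-278 + 595*F) = -834 + 1785*F)
√(p(-304) + b(-88, -297)) = √((-834 + 1785*(-304)) + 0) = √((-834 - 542640) + 0) = √(-543474 + 0) = √(-543474) = 3*I*√60386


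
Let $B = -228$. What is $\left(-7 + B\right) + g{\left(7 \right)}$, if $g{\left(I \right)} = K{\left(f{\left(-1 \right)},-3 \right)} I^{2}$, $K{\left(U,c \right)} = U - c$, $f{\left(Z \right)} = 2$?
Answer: $10$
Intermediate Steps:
$g{\left(I \right)} = 5 I^{2}$ ($g{\left(I \right)} = \left(2 - -3\right) I^{2} = \left(2 + 3\right) I^{2} = 5 I^{2}$)
$\left(-7 + B\right) + g{\left(7 \right)} = \left(-7 - 228\right) + 5 \cdot 7^{2} = -235 + 5 \cdot 49 = -235 + 245 = 10$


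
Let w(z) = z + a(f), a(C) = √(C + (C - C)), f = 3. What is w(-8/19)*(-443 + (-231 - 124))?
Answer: 336 - 798*√3 ≈ -1046.2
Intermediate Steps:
a(C) = √C (a(C) = √(C + 0) = √C)
w(z) = z + √3
w(-8/19)*(-443 + (-231 - 124)) = (-8/19 + √3)*(-443 + (-231 - 124)) = (-8*1/19 + √3)*(-443 - 355) = (-8/19 + √3)*(-798) = 336 - 798*√3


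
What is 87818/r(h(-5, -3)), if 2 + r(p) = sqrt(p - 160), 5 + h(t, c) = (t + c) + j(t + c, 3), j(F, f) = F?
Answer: -175636/185 - 87818*I*sqrt(181)/185 ≈ -949.38 - 6386.3*I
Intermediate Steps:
h(t, c) = -5 + 2*c + 2*t (h(t, c) = -5 + ((t + c) + (t + c)) = -5 + ((c + t) + (c + t)) = -5 + (2*c + 2*t) = -5 + 2*c + 2*t)
r(p) = -2 + sqrt(-160 + p) (r(p) = -2 + sqrt(p - 160) = -2 + sqrt(-160 + p))
87818/r(h(-5, -3)) = 87818/(-2 + sqrt(-160 + (-5 + 2*(-3) + 2*(-5)))) = 87818/(-2 + sqrt(-160 + (-5 - 6 - 10))) = 87818/(-2 + sqrt(-160 - 21)) = 87818/(-2 + sqrt(-181)) = 87818/(-2 + I*sqrt(181))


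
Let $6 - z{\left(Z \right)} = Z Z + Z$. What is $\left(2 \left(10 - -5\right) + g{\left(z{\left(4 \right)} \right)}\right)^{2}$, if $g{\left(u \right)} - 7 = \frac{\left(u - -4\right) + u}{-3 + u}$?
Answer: $\frac{426409}{289} \approx 1475.5$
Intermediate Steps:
$z{\left(Z \right)} = 6 - Z - Z^{2}$ ($z{\left(Z \right)} = 6 - \left(Z Z + Z\right) = 6 - \left(Z^{2} + Z\right) = 6 - \left(Z + Z^{2}\right) = 6 - Z - Z^{2}$)
$g{\left(u \right)} = 7 + \frac{4 + 2 u}{-3 + u}$ ($g{\left(u \right)} = 7 + \frac{\left(u - -4\right) + u}{-3 + u} = 7 + \frac{\left(u + 4\right) + u}{-3 + u} = 7 + \frac{\left(4 + u\right) + u}{-3 + u} = 7 + \frac{4 + 2 u}{-3 + u}$)
$\left(2 \left(10 - -5\right) + g{\left(z{\left(4 \right)} \right)}\right)^{2} = \left(2 \left(10 - -5\right) + \frac{-17 + 9 \left(6 - 4 - 4^{2}\right)}{-3 - 14}\right)^{2} = \left(2 \left(10 + 5\right) + \frac{-17 + 9 \left(6 - 4 - 16\right)}{-3 - 14}\right)^{2} = \left(2 \cdot 15 + \frac{-17 + 9 \left(6 - 4 - 16\right)}{-3 - 14}\right)^{2} = \left(30 + \frac{-17 + 9 \left(-14\right)}{-3 - 14}\right)^{2} = \left(30 + \frac{-17 - 126}{-17}\right)^{2} = \left(30 - - \frac{143}{17}\right)^{2} = \left(30 + \frac{143}{17}\right)^{2} = \left(\frac{653}{17}\right)^{2} = \frac{426409}{289}$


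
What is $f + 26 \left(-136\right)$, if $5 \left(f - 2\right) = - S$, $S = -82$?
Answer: $- \frac{17588}{5} \approx -3517.6$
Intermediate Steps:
$f = \frac{92}{5}$ ($f = 2 + \frac{\left(-1\right) \left(-82\right)}{5} = 2 + \frac{1}{5} \cdot 82 = 2 + \frac{82}{5} = \frac{92}{5} \approx 18.4$)
$f + 26 \left(-136\right) = \frac{92}{5} + 26 \left(-136\right) = \frac{92}{5} - 3536 = - \frac{17588}{5}$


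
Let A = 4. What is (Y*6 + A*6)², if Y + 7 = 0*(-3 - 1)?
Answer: 324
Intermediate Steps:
Y = -7 (Y = -7 + 0*(-3 - 1) = -7 + 0*(-4) = -7 + 0 = -7)
(Y*6 + A*6)² = (-7*6 + 4*6)² = (-42 + 24)² = (-18)² = 324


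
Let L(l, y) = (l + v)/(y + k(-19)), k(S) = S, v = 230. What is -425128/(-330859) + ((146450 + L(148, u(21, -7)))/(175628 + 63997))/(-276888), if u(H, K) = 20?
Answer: 99320039099897/77296685730750 ≈ 1.2849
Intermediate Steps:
L(l, y) = (230 + l)/(-19 + y) (L(l, y) = (l + 230)/(y - 19) = (230 + l)/(-19 + y))
-425128/(-330859) + ((146450 + L(148, u(21, -7)))/(175628 + 63997))/(-276888) = -425128/(-330859) + ((146450 + (230 + 148)/(-19 + 20))/(175628 + 63997))/(-276888) = -425128*(-1/330859) + ((146450 + 378/1)/239625)*(-1/276888) = 425128/330859 + ((146450 + 1*378)*(1/239625))*(-1/276888) = 425128/330859 + ((146450 + 378)*(1/239625))*(-1/276888) = 425128/330859 + (146828*(1/239625))*(-1/276888) = 425128/330859 + (2068/3375)*(-1/276888) = 425128/330859 - 517/233624250 = 99320039099897/77296685730750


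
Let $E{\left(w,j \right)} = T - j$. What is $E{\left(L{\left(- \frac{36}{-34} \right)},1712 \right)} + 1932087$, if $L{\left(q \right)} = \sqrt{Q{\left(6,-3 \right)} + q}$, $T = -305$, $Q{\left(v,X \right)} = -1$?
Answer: $1930070$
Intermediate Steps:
$L{\left(q \right)} = \sqrt{-1 + q}$
$E{\left(w,j \right)} = -305 - j$
$E{\left(L{\left(- \frac{36}{-34} \right)},1712 \right)} + 1932087 = \left(-305 - 1712\right) + 1932087 = -2017 + 1932087 = 1930070$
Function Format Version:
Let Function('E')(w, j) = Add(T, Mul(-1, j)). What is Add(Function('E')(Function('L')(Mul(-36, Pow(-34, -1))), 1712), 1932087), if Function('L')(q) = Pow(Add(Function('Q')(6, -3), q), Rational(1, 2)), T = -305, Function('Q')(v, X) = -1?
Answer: 1930070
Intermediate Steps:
Function('L')(q) = Pow(Add(-1, q), Rational(1, 2))
Function('E')(w, j) = Add(-305, Mul(-1, j))
Add(Function('E')(Function('L')(Mul(-36, Pow(-34, -1))), 1712), 1932087) = Add(Add(-305, Mul(-1, 1712)), 1932087) = Add(Add(-305, -1712), 1932087) = Add(-2017, 1932087) = 1930070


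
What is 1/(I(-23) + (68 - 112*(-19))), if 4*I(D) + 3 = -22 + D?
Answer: 1/2184 ≈ 0.00045788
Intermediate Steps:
I(D) = -25/4 + D/4 (I(D) = -¾ + (-22 + D)/4 = -¾ + (-11/2 + D/4) = -25/4 + D/4)
1/(I(-23) + (68 - 112*(-19))) = 1/((-25/4 + (¼)*(-23)) + (68 - 112*(-19))) = 1/((-25/4 - 23/4) + (68 + 2128)) = 1/(-12 + 2196) = 1/2184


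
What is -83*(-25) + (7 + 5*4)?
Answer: 2102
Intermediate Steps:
-83*(-25) + (7 + 5*4) = 2075 + (7 + 20) = 2075 + 27 = 2102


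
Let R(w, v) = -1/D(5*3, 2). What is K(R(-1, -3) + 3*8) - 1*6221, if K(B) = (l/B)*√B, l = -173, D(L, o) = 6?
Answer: -6221 - 173*√858/143 ≈ -6256.4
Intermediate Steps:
R(w, v) = -⅙ (R(w, v) = -1/6 = -1*⅙ = -⅙)
K(B) = -173/√B (K(B) = (-173/B)*√B = -173/√B)
K(R(-1, -3) + 3*8) - 1*6221 = -173/√(-⅙ + 3*8) - 1*6221 = -173/√(-⅙ + 24) - 6221 = -173*√858/143 - 6221 = -6221 - 173*√858/143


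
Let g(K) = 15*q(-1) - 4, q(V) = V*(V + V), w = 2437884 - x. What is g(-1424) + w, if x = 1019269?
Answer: 1418641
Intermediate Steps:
w = 1418615 (w = 2437884 - 1*1019269 = 2437884 - 1019269 = 1418615)
q(V) = 2*V² (q(V) = V*(2*V) = 2*V²)
g(K) = 26 (g(K) = 15*(2*(-1)²) - 4 = 15*(2*1) - 4 = 15*2 - 4 = 30 - 4 = 26)
g(-1424) + w = 26 + 1418615 = 1418641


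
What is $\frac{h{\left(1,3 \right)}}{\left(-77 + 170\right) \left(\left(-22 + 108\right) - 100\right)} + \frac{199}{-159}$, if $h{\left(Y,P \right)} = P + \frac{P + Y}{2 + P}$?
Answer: $- \frac{144279}{115010} \approx -1.2545$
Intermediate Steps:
$h{\left(Y,P \right)} = P + \frac{P + Y}{2 + P}$
$\frac{h{\left(1,3 \right)}}{\left(-77 + 170\right) \left(\left(-22 + 108\right) - 100\right)} + \frac{199}{-159} = \frac{\frac{1}{2 + 3} \left(1 + 3^{2} + 3 \cdot 3\right)}{\left(-77 + 170\right) \left(\left(-22 + 108\right) - 100\right)} + \frac{199}{-159} = \frac{\frac{1}{5} \left(1 + 9 + 9\right)}{93 \left(86 - 100\right)} + 199 \left(- \frac{1}{159}\right) = \frac{\frac{1}{5} \cdot 19}{93 \left(-14\right)} - \frac{199}{159} = \frac{19}{5 \left(-1302\right)} - \frac{199}{159} = \frac{19}{5} \left(- \frac{1}{1302}\right) - \frac{199}{159} = - \frac{19}{6510} - \frac{199}{159} = - \frac{144279}{115010}$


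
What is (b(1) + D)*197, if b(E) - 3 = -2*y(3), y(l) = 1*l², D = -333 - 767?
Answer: -219655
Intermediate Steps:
D = -1100
y(l) = l²
b(E) = -15 (b(E) = 3 - 2*3² = 3 - 2*9 = 3 - 18 = -15)
(b(1) + D)*197 = (-15 - 1100)*197 = -1115*197 = -219655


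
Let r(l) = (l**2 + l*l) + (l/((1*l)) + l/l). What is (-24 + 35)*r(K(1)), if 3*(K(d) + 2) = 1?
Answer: 748/9 ≈ 83.111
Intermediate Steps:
K(d) = -5/3 (K(d) = -2 + (1/3)*1 = -2 + 1/3 = -5/3)
r(l) = 2 + 2*l**2 (r(l) = (l**2 + l**2) + (l/l + 1) = 2*l**2 + (1 + 1) = 2*l**2 + 2 = 2 + 2*l**2)
(-24 + 35)*r(K(1)) = (-24 + 35)*(2 + 2*(-5/3)**2) = 11*(2 + 2*(25/9)) = 11*(2 + 50/9) = 11*(68/9) = 748/9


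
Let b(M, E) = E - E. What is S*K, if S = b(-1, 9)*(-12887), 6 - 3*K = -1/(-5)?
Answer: 0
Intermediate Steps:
b(M, E) = 0
K = 29/15 (K = 2 - (-1)/(3*(-5)) = 2 - (-1)*(-1)/(3*5) = 2 - ⅓*⅕ = 2 - 1/15 = 29/15 ≈ 1.9333)
S = 0 (S = 0*(-12887) = 0)
S*K = 0*(29/15) = 0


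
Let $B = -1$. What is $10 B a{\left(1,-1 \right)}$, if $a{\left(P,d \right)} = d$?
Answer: $10$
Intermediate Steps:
$10 B a{\left(1,-1 \right)} = 10 \left(-1\right) \left(-1\right) = \left(-10\right) \left(-1\right) = 10$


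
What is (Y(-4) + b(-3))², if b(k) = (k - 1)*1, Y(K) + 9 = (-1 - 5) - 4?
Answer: 529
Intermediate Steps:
Y(K) = -19 (Y(K) = -9 + ((-1 - 5) - 4) = -9 + (-6 - 4) = -9 - 10 = -19)
b(k) = -1 + k (b(k) = (-1 + k)*1 = -1 + k)
(Y(-4) + b(-3))² = (-19 + (-1 - 3))² = (-19 - 4)² = (-23)² = 529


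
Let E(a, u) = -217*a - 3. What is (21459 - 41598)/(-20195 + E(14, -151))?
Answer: 20139/23236 ≈ 0.86672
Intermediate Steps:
E(a, u) = -3 - 217*a
(21459 - 41598)/(-20195 + E(14, -151)) = (21459 - 41598)/(-20195 + (-3 - 217*14)) = -20139/(-20195 + (-3 - 3038)) = -20139/(-20195 - 3041) = -20139/(-23236) = -20139*(-1/23236) = 20139/23236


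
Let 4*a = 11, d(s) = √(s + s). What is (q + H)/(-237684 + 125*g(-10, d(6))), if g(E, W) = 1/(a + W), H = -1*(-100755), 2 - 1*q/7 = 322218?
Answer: 413347622971/45609838952 + 24485875*√3/11402459738 ≈ 9.0664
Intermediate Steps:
q = -2255512 (q = 14 - 7*322218 = 14 - 2255526 = -2255512)
d(s) = √2*√s (d(s) = √(2*s) = √2*√s)
a = 11/4 (a = (¼)*11 = 11/4 ≈ 2.7500)
H = 100755
g(E, W) = 1/(11/4 + W)
(q + H)/(-237684 + 125*g(-10, d(6))) = (-2255512 + 100755)/(-237684 + 125*(4/(11 + 4*(√2*√6)))) = -2154757/(-237684 + 125*(4/(11 + 4*(2*√3)))) = -2154757/(-237684 + 125*(4/(11 + 8*√3))) = -2154757/(-237684 + 500/(11 + 8*√3))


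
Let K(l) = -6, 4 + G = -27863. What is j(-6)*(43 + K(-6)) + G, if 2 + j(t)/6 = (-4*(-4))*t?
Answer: -49623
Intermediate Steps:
G = -27867 (G = -4 - 27863 = -27867)
j(t) = -12 + 96*t (j(t) = -12 + 6*((-4*(-4))*t) = -12 + 6*(16*t) = -12 + 96*t)
j(-6)*(43 + K(-6)) + G = (-12 + 96*(-6))*(43 - 6) - 27867 = (-12 - 576)*37 - 27867 = -588*37 - 27867 = -21756 - 27867 = -49623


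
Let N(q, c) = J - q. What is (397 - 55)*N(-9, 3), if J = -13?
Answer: -1368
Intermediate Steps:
N(q, c) = -13 - q
(397 - 55)*N(-9, 3) = (397 - 55)*(-13 - 1*(-9)) = 342*(-13 + 9) = 342*(-4) = -1368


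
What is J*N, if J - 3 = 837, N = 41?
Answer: 34440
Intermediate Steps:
J = 840 (J = 3 + 837 = 840)
J*N = 840*41 = 34440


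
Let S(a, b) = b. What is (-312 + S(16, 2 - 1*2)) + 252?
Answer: -60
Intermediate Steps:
(-312 + S(16, 2 - 1*2)) + 252 = (-312 + (2 - 1*2)) + 252 = (-312 + (2 - 2)) + 252 = (-312 + 0) + 252 = -312 + 252 = -60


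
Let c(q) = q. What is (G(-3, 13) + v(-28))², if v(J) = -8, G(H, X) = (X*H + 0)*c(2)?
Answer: 7396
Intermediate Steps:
G(H, X) = 2*H*X (G(H, X) = (X*H + 0)*2 = (H*X + 0)*2 = (H*X)*2 = 2*H*X)
(G(-3, 13) + v(-28))² = (2*(-3)*13 - 8)² = (-78 - 8)² = (-86)² = 7396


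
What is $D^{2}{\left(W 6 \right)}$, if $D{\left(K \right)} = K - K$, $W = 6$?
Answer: $0$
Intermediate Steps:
$D{\left(K \right)} = 0$
$D^{2}{\left(W 6 \right)} = 0^{2} = 0$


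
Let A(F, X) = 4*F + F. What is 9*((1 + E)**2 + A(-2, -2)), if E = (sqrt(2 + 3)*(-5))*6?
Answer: 40419 - 540*sqrt(5) ≈ 39212.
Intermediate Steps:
A(F, X) = 5*F
E = -30*sqrt(5) (E = (sqrt(5)*(-5))*6 = -5*sqrt(5)*6 = -30*sqrt(5) ≈ -67.082)
9*((1 + E)**2 + A(-2, -2)) = 9*((1 - 30*sqrt(5))**2 + 5*(-2)) = 9*((1 - 30*sqrt(5))**2 - 10) = 9*(-10 + (1 - 30*sqrt(5))**2) = -90 + 9*(1 - 30*sqrt(5))**2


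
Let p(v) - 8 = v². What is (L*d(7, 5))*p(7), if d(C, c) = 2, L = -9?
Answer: -1026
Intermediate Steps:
p(v) = 8 + v²
(L*d(7, 5))*p(7) = (-9*2)*(8 + 7²) = -18*(8 + 49) = -18*57 = -1026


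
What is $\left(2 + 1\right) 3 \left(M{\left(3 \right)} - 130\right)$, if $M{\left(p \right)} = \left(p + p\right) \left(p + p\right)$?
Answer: $-846$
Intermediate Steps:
$M{\left(p \right)} = 4 p^{2}$ ($M{\left(p \right)} = 2 p 2 p = 4 p^{2}$)
$\left(2 + 1\right) 3 \left(M{\left(3 \right)} - 130\right) = \left(2 + 1\right) 3 \left(4 \cdot 3^{2} - 130\right) = 3 \cdot 3 \left(4 \cdot 9 - 130\right) = 9 \left(36 - 130\right) = 9 \left(-94\right) = -846$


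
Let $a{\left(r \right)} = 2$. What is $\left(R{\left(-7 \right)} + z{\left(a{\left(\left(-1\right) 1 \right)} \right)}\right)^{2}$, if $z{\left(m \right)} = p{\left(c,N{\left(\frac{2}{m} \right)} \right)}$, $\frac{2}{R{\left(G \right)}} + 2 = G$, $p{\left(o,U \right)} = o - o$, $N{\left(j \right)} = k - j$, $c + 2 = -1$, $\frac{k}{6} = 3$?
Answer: $\frac{4}{81} \approx 0.049383$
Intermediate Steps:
$k = 18$ ($k = 6 \cdot 3 = 18$)
$c = -3$ ($c = -2 - 1 = -3$)
$N{\left(j \right)} = 18 - j$
$p{\left(o,U \right)} = 0$
$R{\left(G \right)} = \frac{2}{-2 + G}$
$z{\left(m \right)} = 0$
$\left(R{\left(-7 \right)} + z{\left(a{\left(\left(-1\right) 1 \right)} \right)}\right)^{2} = \left(\frac{2}{-2 - 7} + 0\right)^{2} = \left(\frac{2}{-9} + 0\right)^{2} = \left(2 \left(- \frac{1}{9}\right) + 0\right)^{2} = \left(- \frac{2}{9} + 0\right)^{2} = \left(- \frac{2}{9}\right)^{2} = \frac{4}{81}$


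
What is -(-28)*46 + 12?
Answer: 1300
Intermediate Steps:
-(-28)*46 + 12 = -28*(-46) + 12 = 1288 + 12 = 1300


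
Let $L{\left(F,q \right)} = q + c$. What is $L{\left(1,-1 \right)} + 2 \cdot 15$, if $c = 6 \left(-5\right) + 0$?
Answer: $-1$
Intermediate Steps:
$c = -30$ ($c = -30 + 0 = -30$)
$L{\left(F,q \right)} = -30 + q$ ($L{\left(F,q \right)} = q - 30 = -30 + q$)
$L{\left(1,-1 \right)} + 2 \cdot 15 = \left(-30 - 1\right) + 2 \cdot 15 = -31 + 30 = -1$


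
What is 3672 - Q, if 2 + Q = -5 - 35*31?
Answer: 4764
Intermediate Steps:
Q = -1092 (Q = -2 + (-5 - 35*31) = -2 + (-5 - 1085) = -2 - 1090 = -1092)
3672 - Q = 3672 - 1*(-1092) = 3672 + 1092 = 4764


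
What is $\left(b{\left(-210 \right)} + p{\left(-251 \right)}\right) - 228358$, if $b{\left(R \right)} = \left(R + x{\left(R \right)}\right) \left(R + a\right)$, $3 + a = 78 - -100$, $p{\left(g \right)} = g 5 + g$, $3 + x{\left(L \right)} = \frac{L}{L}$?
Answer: $-222444$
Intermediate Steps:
$x{\left(L \right)} = -2$ ($x{\left(L \right)} = -3 + \frac{L}{L} = -3 + 1 = -2$)
$p{\left(g \right)} = 6 g$ ($p{\left(g \right)} = 5 g + g = 6 g$)
$a = 175$ ($a = -3 + \left(78 - -100\right) = -3 + \left(78 + 100\right) = -3 + 178 = 175$)
$b{\left(R \right)} = \left(-2 + R\right) \left(175 + R\right)$ ($b{\left(R \right)} = \left(R - 2\right) \left(R + 175\right) = \left(-2 + R\right) \left(175 + R\right)$)
$\left(b{\left(-210 \right)} + p{\left(-251 \right)}\right) - 228358 = \left(\left(-350 + \left(-210\right)^{2} + 173 \left(-210\right)\right) + 6 \left(-251\right)\right) - 228358 = \left(\left(-350 + 44100 - 36330\right) - 1506\right) - 228358 = \left(7420 - 1506\right) - 228358 = 5914 - 228358 = -222444$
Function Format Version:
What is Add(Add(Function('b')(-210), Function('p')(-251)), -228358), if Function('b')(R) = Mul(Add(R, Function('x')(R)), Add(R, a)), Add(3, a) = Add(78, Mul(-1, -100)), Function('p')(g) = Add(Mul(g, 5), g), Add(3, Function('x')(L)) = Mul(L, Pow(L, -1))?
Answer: -222444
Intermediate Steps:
Function('x')(L) = -2 (Function('x')(L) = Add(-3, Mul(L, Pow(L, -1))) = Add(-3, 1) = -2)
Function('p')(g) = Mul(6, g) (Function('p')(g) = Add(Mul(5, g), g) = Mul(6, g))
a = 175 (a = Add(-3, Add(78, Mul(-1, -100))) = Add(-3, Add(78, 100)) = Add(-3, 178) = 175)
Function('b')(R) = Mul(Add(-2, R), Add(175, R)) (Function('b')(R) = Mul(Add(R, -2), Add(R, 175)) = Mul(Add(-2, R), Add(175, R)))
Add(Add(Function('b')(-210), Function('p')(-251)), -228358) = Add(Add(Add(-350, Pow(-210, 2), Mul(173, -210)), Mul(6, -251)), -228358) = Add(Add(Add(-350, 44100, -36330), -1506), -228358) = Add(Add(7420, -1506), -228358) = Add(5914, -228358) = -222444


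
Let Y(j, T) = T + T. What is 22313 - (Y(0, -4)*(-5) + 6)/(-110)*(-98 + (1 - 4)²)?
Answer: 1225168/55 ≈ 22276.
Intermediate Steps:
Y(j, T) = 2*T
22313 - (Y(0, -4)*(-5) + 6)/(-110)*(-98 + (1 - 4)²) = 22313 - ((2*(-4))*(-5) + 6)/(-110)*(-98 + (1 - 4)²) = 22313 - (-8*(-5) + 6)*(-1/110)*(-98 + (-3)²) = 22313 - (40 + 6)*(-1/110)*(-98 + 9) = 22313 - 46*(-1/110)*(-89) = 22313 - (-23)*(-89)/55 = 22313 - 1*2047/55 = 22313 - 2047/55 = 1225168/55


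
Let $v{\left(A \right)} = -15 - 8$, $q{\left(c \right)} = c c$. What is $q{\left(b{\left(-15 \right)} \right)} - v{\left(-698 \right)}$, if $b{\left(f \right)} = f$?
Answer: $248$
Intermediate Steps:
$q{\left(c \right)} = c^{2}$
$v{\left(A \right)} = -23$
$q{\left(b{\left(-15 \right)} \right)} - v{\left(-698 \right)} = \left(-15\right)^{2} - -23 = 225 + 23 = 248$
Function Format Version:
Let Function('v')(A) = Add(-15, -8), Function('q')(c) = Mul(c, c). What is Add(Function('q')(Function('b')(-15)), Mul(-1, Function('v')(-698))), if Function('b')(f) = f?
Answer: 248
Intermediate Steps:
Function('q')(c) = Pow(c, 2)
Function('v')(A) = -23
Add(Function('q')(Function('b')(-15)), Mul(-1, Function('v')(-698))) = Add(Pow(-15, 2), Mul(-1, -23)) = Add(225, 23) = 248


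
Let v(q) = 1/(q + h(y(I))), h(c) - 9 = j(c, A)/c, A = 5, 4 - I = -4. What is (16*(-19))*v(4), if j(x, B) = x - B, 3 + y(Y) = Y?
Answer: -304/13 ≈ -23.385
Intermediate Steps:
I = 8 (I = 4 - 1*(-4) = 4 + 4 = 8)
y(Y) = -3 + Y
h(c) = 9 + (-5 + c)/c (h(c) = 9 + (c - 1*5)/c = 9 + (c - 5)/c = 9 + (-5 + c)/c)
v(q) = 1/(9 + q) (v(q) = 1/(q + (10 - 5/(-3 + 8))) = 1/(q + (10 - 5/5)) = 1/(q + (10 - 5*⅕)) = 1/(q + (10 - 1)) = 1/(q + 9) = 1/(9 + q))
(16*(-19))*v(4) = (16*(-19))/(9 + 4) = -304/13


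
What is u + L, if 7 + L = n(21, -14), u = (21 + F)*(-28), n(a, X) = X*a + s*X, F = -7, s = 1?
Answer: -707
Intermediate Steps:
n(a, X) = X + X*a (n(a, X) = X*a + 1*X = X*a + X = X + X*a)
u = -392 (u = (21 - 7)*(-28) = 14*(-28) = -392)
L = -315 (L = -7 - 14*(1 + 21) = -7 - 14*22 = -7 - 308 = -315)
u + L = -392 - 315 = -707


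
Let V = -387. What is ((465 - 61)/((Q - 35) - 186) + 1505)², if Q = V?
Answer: 52284938281/23104 ≈ 2.2630e+6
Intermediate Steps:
Q = -387
((465 - 61)/((Q - 35) - 186) + 1505)² = ((465 - 61)/((-387 - 35) - 186) + 1505)² = (404/(-422 - 186) + 1505)² = (404/(-608) + 1505)² = (404*(-1/608) + 1505)² = (-101/152 + 1505)² = (228659/152)² = 52284938281/23104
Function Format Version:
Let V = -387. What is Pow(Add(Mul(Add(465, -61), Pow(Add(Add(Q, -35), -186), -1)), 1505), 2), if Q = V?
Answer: Rational(52284938281, 23104) ≈ 2.2630e+6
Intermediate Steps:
Q = -387
Pow(Add(Mul(Add(465, -61), Pow(Add(Add(Q, -35), -186), -1)), 1505), 2) = Pow(Add(Mul(Add(465, -61), Pow(Add(Add(-387, -35), -186), -1)), 1505), 2) = Pow(Add(Mul(404, Pow(Add(-422, -186), -1)), 1505), 2) = Pow(Add(Mul(404, Pow(-608, -1)), 1505), 2) = Pow(Add(Mul(404, Rational(-1, 608)), 1505), 2) = Pow(Add(Rational(-101, 152), 1505), 2) = Pow(Rational(228659, 152), 2) = Rational(52284938281, 23104)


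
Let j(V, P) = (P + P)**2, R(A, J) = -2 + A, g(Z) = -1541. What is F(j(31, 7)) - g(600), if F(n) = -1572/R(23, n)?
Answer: 10263/7 ≈ 1466.1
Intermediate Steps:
j(V, P) = 4*P**2 (j(V, P) = (2*P)**2 = 4*P**2)
F(n) = -524/7 (F(n) = -1572/(-2 + 23) = -1572/21 = -1572*1/21 = -524/7)
F(j(31, 7)) - g(600) = -524/7 - 1*(-1541) = -524/7 + 1541 = 10263/7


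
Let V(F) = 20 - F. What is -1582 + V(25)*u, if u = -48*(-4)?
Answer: -2542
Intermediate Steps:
u = 192
-1582 + V(25)*u = -1582 + (20 - 1*25)*192 = -1582 + (20 - 25)*192 = -1582 - 5*192 = -1582 - 960 = -2542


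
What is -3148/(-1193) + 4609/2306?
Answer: 12757825/2751058 ≈ 4.6374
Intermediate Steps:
-3148/(-1193) + 4609/2306 = -3148*(-1/1193) + 4609*(1/2306) = 3148/1193 + 4609/2306 = 12757825/2751058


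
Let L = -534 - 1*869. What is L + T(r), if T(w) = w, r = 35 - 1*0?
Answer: -1368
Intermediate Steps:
L = -1403 (L = -534 - 869 = -1403)
r = 35 (r = 35 + 0 = 35)
L + T(r) = -1403 + 35 = -1368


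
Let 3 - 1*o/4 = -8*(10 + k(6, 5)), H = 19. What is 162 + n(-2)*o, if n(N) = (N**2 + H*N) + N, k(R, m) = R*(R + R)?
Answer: -94734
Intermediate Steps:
k(R, m) = 2*R**2 (k(R, m) = R*(2*R) = 2*R**2)
o = 2636 (o = 12 - (-32)*(10 + 2*6**2) = 12 - (-32)*(10 + 2*36) = 12 - (-32)*(10 + 72) = 12 - (-32)*82 = 12 - 4*(-656) = 12 + 2624 = 2636)
n(N) = N**2 + 20*N (n(N) = (N**2 + 19*N) + N = N**2 + 20*N)
162 + n(-2)*o = 162 - 2*(20 - 2)*2636 = 162 - 2*18*2636 = 162 - 36*2636 = 162 - 94896 = -94734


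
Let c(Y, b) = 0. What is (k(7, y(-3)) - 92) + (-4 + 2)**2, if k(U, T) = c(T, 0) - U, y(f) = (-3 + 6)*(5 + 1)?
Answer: -95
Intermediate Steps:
y(f) = 18 (y(f) = 3*6 = 18)
k(U, T) = -U (k(U, T) = 0 - U = -U)
(k(7, y(-3)) - 92) + (-4 + 2)**2 = (-1*7 - 92) + (-4 + 2)**2 = (-7 - 92) + (-2)**2 = -99 + 4 = -95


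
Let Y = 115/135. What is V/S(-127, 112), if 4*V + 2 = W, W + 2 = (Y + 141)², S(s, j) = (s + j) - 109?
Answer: -916624/22599 ≈ -40.560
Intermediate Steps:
S(s, j) = -109 + j + s (S(s, j) = (j + s) - 109 = -109 + j + s)
Y = 23/27 (Y = 115*(1/135) = 23/27 ≈ 0.85185)
W = 14667442/729 (W = -2 + (23/27 + 141)² = -2 + (3830/27)² = -2 + 14668900/729 = 14667442/729 ≈ 20120.)
V = 3666496/729 (V = -½ + (¼)*(14667442/729) = -½ + 7333721/1458 = 3666496/729 ≈ 5029.5)
V/S(-127, 112) = 3666496/(729*(-109 + 112 - 127)) = (3666496/729)/(-124) = (3666496/729)*(-1/124) = -916624/22599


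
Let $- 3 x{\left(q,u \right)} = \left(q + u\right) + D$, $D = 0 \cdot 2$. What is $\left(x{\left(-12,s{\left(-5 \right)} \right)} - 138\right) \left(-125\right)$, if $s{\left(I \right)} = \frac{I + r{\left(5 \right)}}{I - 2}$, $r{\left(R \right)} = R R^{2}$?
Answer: $\frac{112250}{7} \approx 16036.0$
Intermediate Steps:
$r{\left(R \right)} = R^{3}$
$s{\left(I \right)} = \frac{125 + I}{-2 + I}$ ($s{\left(I \right)} = \frac{I + 5^{3}}{I - 2} = \frac{I + 125}{-2 + I} = \frac{125 + I}{-2 + I}$)
$D = 0$
$x{\left(q,u \right)} = - \frac{q}{3} - \frac{u}{3}$ ($x{\left(q,u \right)} = - \frac{\left(q + u\right) + 0}{3} = - \frac{q + u}{3} = - \frac{q}{3} - \frac{u}{3}$)
$\left(x{\left(-12,s{\left(-5 \right)} \right)} - 138\right) \left(-125\right) = \left(\left(\left(- \frac{1}{3}\right) \left(-12\right) - \frac{\frac{1}{-2 - 5} \left(125 - 5\right)}{3}\right) - 138\right) \left(-125\right) = \left(\left(4 - \frac{\frac{1}{-7} \cdot 120}{3}\right) - 138\right) \left(-125\right) = \left(\left(4 - \frac{\left(- \frac{1}{7}\right) 120}{3}\right) - 138\right) \left(-125\right) = \left(\left(4 - - \frac{40}{7}\right) - 138\right) \left(-125\right) = \left(\left(4 + \frac{40}{7}\right) - 138\right) \left(-125\right) = \left(\frac{68}{7} - 138\right) \left(-125\right) = \left(- \frac{898}{7}\right) \left(-125\right) = \frac{112250}{7}$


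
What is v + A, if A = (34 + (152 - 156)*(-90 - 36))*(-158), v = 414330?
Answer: 329326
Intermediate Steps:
A = -85004 (A = (34 - 4*(-126))*(-158) = (34 + 504)*(-158) = 538*(-158) = -85004)
v + A = 414330 - 85004 = 329326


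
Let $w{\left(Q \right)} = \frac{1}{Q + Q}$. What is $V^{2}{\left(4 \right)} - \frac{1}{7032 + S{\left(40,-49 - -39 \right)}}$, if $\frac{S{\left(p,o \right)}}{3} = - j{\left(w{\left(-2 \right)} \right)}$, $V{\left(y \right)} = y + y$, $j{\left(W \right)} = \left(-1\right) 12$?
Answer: $\frac{452351}{7068} \approx 64.0$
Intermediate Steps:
$w{\left(Q \right)} = \frac{1}{2 Q}$
$j{\left(W \right)} = -12$
$V{\left(y \right)} = 2 y$
$S{\left(p,o \right)} = 36$ ($S{\left(p,o \right)} = 3 \left(\left(-1\right) \left(-12\right)\right) = 3 \cdot 12 = 36$)
$V^{2}{\left(4 \right)} - \frac{1}{7032 + S{\left(40,-49 - -39 \right)}} = \left(2 \cdot 4\right)^{2} - \frac{1}{7032 + 36} = 8^{2} - \frac{1}{7068} = 64 - \frac{1}{7068} = \frac{452351}{7068}$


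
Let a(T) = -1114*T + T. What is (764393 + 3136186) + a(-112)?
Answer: 4025235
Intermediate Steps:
a(T) = -1113*T
(764393 + 3136186) + a(-112) = (764393 + 3136186) - 1113*(-112) = 3900579 + 124656 = 4025235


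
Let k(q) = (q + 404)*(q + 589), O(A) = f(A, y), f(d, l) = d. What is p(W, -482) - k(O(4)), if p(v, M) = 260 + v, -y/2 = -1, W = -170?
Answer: -241854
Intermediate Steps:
y = 2 (y = -2*(-1) = 2)
O(A) = A
k(q) = (404 + q)*(589 + q)
p(W, -482) - k(O(4)) = (260 - 170) - (237956 + 4² + 993*4) = 90 - (237956 + 16 + 3972) = 90 - 1*241944 = 90 - 241944 = -241854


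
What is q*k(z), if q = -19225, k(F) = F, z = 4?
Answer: -76900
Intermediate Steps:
q*k(z) = -19225*4 = -76900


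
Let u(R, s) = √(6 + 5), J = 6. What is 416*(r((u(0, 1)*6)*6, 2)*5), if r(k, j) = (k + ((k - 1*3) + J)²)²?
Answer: 424712639520 + 14954284800*√11 ≈ 4.7431e+11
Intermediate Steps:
u(R, s) = √11
r(k, j) = (k + (3 + k)²)² (r(k, j) = (k + ((k - 1*3) + 6)²)² = (k + ((k - 3) + 6)²)² = (k + ((-3 + k) + 6)²)² = (k + (3 + k)²)²)
416*(r((u(0, 1)*6)*6, 2)*5) = 416*(((√11*6)*6 + (3 + (√11*6)*6)²)²*5) = 416*(((6*√11)*6 + (3 + (6*√11)*6)²)²*5) = 416*((36*√11 + (3 + 36*√11)²)²*5) = 416*(((3 + 36*√11)² + 36*√11)²*5) = 416*(5*((3 + 36*√11)² + 36*√11)²) = 2080*((3 + 36*√11)² + 36*√11)²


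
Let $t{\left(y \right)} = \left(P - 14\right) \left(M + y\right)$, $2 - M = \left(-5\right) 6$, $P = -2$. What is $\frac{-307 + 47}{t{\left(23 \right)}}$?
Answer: $\frac{13}{44} \approx 0.29545$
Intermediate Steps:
$M = 32$ ($M = 2 - \left(-5\right) 6 = 2 - -30 = 2 + 30 = 32$)
$t{\left(y \right)} = -512 - 16 y$ ($t{\left(y \right)} = \left(-2 - 14\right) \left(32 + y\right) = - 16 \left(32 + y\right) = -512 - 16 y$)
$\frac{-307 + 47}{t{\left(23 \right)}} = \frac{-307 + 47}{-512 - 368} = - \frac{260}{-512 - 368} = - \frac{260}{-880} = \left(-260\right) \left(- \frac{1}{880}\right) = \frac{13}{44}$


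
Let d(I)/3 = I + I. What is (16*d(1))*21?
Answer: 2016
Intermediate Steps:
d(I) = 6*I (d(I) = 3*(I + I) = 3*(2*I) = 6*I)
(16*d(1))*21 = (16*(6*1))*21 = (16*6)*21 = 96*21 = 2016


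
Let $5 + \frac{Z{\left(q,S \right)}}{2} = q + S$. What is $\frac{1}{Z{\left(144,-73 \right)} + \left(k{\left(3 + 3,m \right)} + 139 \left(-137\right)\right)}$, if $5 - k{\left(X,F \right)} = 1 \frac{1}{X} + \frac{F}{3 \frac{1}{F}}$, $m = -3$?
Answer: $- \frac{6}{113455} \approx -5.2884 \cdot 10^{-5}$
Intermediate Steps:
$k{\left(X,F \right)} = 5 - \frac{1}{X} - \frac{F^{2}}{3}$ ($k{\left(X,F \right)} = 5 - \left(1 \frac{1}{X} + \frac{F}{3 \frac{1}{F}}\right) = 5 - \left(\frac{1}{X} + F \frac{F}{3}\right) = 5 - \left(\frac{1}{X} + \frac{F^{2}}{3}\right) = 5 - \frac{1}{X} - \frac{F^{2}}{3}$)
$Z{\left(q,S \right)} = -10 + 2 S + 2 q$ ($Z{\left(q,S \right)} = -10 + 2 \left(q + S\right) = -10 + 2 \left(S + q\right) = -10 + \left(2 S + 2 q\right) = -10 + 2 S + 2 q$)
$\frac{1}{Z{\left(144,-73 \right)} + \left(k{\left(3 + 3,m \right)} + 139 \left(-137\right)\right)} = \frac{1}{\left(-10 + 2 \left(-73\right) + 2 \cdot 144\right) - \left(19041 + \frac{1}{3 + 3}\right)} = \frac{1}{\left(-10 - 146 + 288\right) - \frac{114247}{6}} = \frac{1}{132 - \frac{114247}{6}} = \frac{1}{- \frac{113455}{6}} = - \frac{6}{113455}$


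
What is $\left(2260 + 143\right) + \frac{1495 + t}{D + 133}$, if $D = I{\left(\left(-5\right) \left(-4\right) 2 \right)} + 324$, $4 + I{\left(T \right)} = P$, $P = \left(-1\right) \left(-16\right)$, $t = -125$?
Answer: $\frac{1128377}{469} \approx 2405.9$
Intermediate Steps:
$P = 16$
$I{\left(T \right)} = 12$ ($I{\left(T \right)} = -4 + 16 = 12$)
$D = 336$ ($D = 12 + 324 = 336$)
$\left(2260 + 143\right) + \frac{1495 + t}{D + 133} = \left(2260 + 143\right) + \frac{1495 - 125}{336 + 133} = 2403 + \frac{1370}{469} = \frac{1128377}{469}$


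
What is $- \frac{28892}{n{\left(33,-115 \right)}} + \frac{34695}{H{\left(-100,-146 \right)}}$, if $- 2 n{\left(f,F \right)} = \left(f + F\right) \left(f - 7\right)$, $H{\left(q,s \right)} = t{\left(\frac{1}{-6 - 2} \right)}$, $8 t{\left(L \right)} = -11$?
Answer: $- \frac{148098386}{5863} \approx -25260.0$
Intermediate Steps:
$t{\left(L \right)} = - \frac{11}{8}$ ($t{\left(L \right)} = \frac{1}{8} \left(-11\right) = - \frac{11}{8}$)
$H{\left(q,s \right)} = - \frac{11}{8}$
$n{\left(f,F \right)} = - \frac{\left(-7 + f\right) \left(F + f\right)}{2}$ ($n{\left(f,F \right)} = - \frac{\left(f + F\right) \left(f - 7\right)}{2} = - \frac{\left(F + f\right) \left(-7 + f\right)}{2} = - \frac{\left(-7 + f\right) \left(F + f\right)}{2}$)
$- \frac{28892}{n{\left(33,-115 \right)}} + \frac{34695}{H{\left(-100,-146 \right)}} = - \frac{28892}{- \frac{33^{2}}{2} + \frac{7}{2} \left(-115\right) + \frac{7}{2} \cdot 33 - \left(- \frac{115}{2}\right) 33} + \frac{34695}{- \frac{11}{8}} = - \frac{28892}{\left(- \frac{1}{2}\right) 1089 - \frac{805}{2} + \frac{231}{2} + \frac{3795}{2}} + 34695 \left(- \frac{8}{11}\right) = - \frac{28892}{- \frac{1089}{2} - \frac{805}{2} + \frac{231}{2} + \frac{3795}{2}} - \frac{277560}{11} = - \frac{28892}{1066} - \frac{277560}{11} = \left(-28892\right) \frac{1}{1066} - \frac{277560}{11} = - \frac{14446}{533} - \frac{277560}{11} = - \frac{148098386}{5863}$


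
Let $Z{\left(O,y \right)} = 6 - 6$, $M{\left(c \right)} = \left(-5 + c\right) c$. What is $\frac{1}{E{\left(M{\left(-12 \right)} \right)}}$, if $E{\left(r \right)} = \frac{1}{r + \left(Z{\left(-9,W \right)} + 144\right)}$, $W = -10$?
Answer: $348$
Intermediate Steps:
$M{\left(c \right)} = c \left(-5 + c\right)$
$Z{\left(O,y \right)} = 0$ ($Z{\left(O,y \right)} = 6 - 6 = 0$)
$E{\left(r \right)} = \frac{1}{144 + r}$ ($E{\left(r \right)} = \frac{1}{r + \left(0 + 144\right)} = \frac{1}{r + 144} = \frac{1}{144 + r}$)
$\frac{1}{E{\left(M{\left(-12 \right)} \right)}} = \frac{1}{\frac{1}{144 - 12 \left(-5 - 12\right)}} = \frac{1}{\frac{1}{144 - -204}} = \frac{1}{\frac{1}{144 + 204}} = \frac{1}{\frac{1}{348}} = 348$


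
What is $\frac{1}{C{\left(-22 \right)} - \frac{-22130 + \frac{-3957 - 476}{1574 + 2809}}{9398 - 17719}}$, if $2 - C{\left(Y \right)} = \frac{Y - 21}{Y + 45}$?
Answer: $\frac{838831689}{1014908798} \approx 0.82651$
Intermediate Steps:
$C{\left(Y \right)} = 2 - \frac{-21 + Y}{45 + Y}$ ($C{\left(Y \right)} = 2 - \frac{Y - 21}{Y + 45} = 2 - \frac{-21 + Y}{45 + Y}$)
$\frac{1}{C{\left(-22 \right)} - \frac{-22130 + \frac{-3957 - 476}{1574 + 2809}}{9398 - 17719}} = \frac{1}{\frac{111 - 22}{45 - 22} - \frac{-22130 + \frac{-3957 - 476}{1574 + 2809}}{9398 - 17719}} = \frac{1}{\frac{1}{23} \cdot 89 - \frac{-22130 - \frac{4433}{4383}}{-8321}} = \frac{1}{\frac{1}{23} \cdot 89 - \left(-22130 - \frac{4433}{4383}\right) \left(- \frac{1}{8321}\right)} = \frac{1}{\frac{89}{23} - \left(-22130 - \frac{4433}{4383}\right) \left(- \frac{1}{8321}\right)} = \frac{1}{\frac{89}{23} - \left(- \frac{97000223}{4383}\right) \left(- \frac{1}{8321}\right)} = \frac{1}{\frac{89}{23} - \frac{97000223}{36470943}} = \frac{1}{\frac{1014908798}{838831689}} = \frac{838831689}{1014908798}$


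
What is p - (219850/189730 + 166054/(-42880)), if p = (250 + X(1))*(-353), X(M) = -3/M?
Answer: -35466548721049/406781120 ≈ -87188.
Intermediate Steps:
p = -87191 (p = (250 - 3/1)*(-353) = (250 - 3*1)*(-353) = (250 - 3)*(-353) = 247*(-353) = -87191)
p - (219850/189730 + 166054/(-42880)) = -87191 - (219850/189730 + 166054/(-42880)) = -87191 - (219850*(1/189730) + 166054*(-1/42880)) = -87191 - (21985/18973 - 83027/21440) = -87191 - 1*(-1103912871/406781120) = -87191 + 1103912871/406781120 = -35466548721049/406781120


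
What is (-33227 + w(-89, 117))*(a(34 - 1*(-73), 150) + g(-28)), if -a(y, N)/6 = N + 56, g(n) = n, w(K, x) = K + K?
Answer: 42223920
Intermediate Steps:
w(K, x) = 2*K
a(y, N) = -336 - 6*N (a(y, N) = -6*(N + 56) = -6*(56 + N) = -336 - 6*N)
(-33227 + w(-89, 117))*(a(34 - 1*(-73), 150) + g(-28)) = (-33227 + 2*(-89))*((-336 - 6*150) - 28) = (-33227 - 178)*((-336 - 900) - 28) = -33405*(-1236 - 28) = -33405*(-1264) = 42223920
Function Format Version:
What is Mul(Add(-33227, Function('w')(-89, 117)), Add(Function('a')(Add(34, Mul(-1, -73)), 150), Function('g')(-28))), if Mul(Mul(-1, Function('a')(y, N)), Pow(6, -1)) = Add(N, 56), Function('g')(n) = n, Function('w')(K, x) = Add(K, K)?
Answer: 42223920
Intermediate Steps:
Function('w')(K, x) = Mul(2, K)
Function('a')(y, N) = Add(-336, Mul(-6, N)) (Function('a')(y, N) = Mul(-6, Add(N, 56)) = Mul(-6, Add(56, N)) = Add(-336, Mul(-6, N)))
Mul(Add(-33227, Function('w')(-89, 117)), Add(Function('a')(Add(34, Mul(-1, -73)), 150), Function('g')(-28))) = Mul(Add(-33227, Mul(2, -89)), Add(Add(-336, Mul(-6, 150)), -28)) = Mul(Add(-33227, -178), Add(Add(-336, -900), -28)) = Mul(-33405, Add(-1236, -28)) = Mul(-33405, -1264) = 42223920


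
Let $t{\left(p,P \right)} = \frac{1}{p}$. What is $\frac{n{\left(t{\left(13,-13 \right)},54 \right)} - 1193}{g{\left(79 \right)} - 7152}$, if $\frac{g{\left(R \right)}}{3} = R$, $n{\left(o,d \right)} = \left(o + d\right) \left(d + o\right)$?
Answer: $- \frac{292592}{1168635} \approx -0.25037$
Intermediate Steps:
$n{\left(o,d \right)} = \left(d + o\right)^{2}$ ($n{\left(o,d \right)} = \left(d + o\right) \left(d + o\right) = \left(d + o\right)^{2}$)
$g{\left(R \right)} = 3 R$
$\frac{n{\left(t{\left(13,-13 \right)},54 \right)} - 1193}{g{\left(79 \right)} - 7152} = \frac{\left(54 + \frac{1}{13}\right)^{2} - 1193}{3 \cdot 79 - 7152} = \frac{\left(54 + \frac{1}{13}\right)^{2} - 1193}{237 - 7152} = \frac{\left(\frac{703}{13}\right)^{2} - 1193}{-6915} = \left(\frac{494209}{169} - 1193\right) \left(- \frac{1}{6915}\right) = \frac{292592}{169} \left(- \frac{1}{6915}\right) = - \frac{292592}{1168635}$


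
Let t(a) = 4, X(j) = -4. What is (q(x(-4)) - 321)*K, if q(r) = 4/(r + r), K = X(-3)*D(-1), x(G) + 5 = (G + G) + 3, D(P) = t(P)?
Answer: 25696/5 ≈ 5139.2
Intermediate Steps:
D(P) = 4
x(G) = -2 + 2*G (x(G) = -5 + ((G + G) + 3) = -5 + (2*G + 3) = -5 + (3 + 2*G) = -2 + 2*G)
K = -16 (K = -4*4 = -16)
q(r) = 2/r (q(r) = 4/(2*r) = (1/(2*r))*4 = 2/r)
(q(x(-4)) - 321)*K = (2/(-2 + 2*(-4)) - 321)*(-16) = (2/(-2 - 8) - 321)*(-16) = (2/(-10) - 321)*(-16) = (2*(-1/10) - 321)*(-16) = (-1/5 - 321)*(-16) = -1606/5*(-16) = 25696/5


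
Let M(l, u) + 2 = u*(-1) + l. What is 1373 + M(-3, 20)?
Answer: 1348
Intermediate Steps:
M(l, u) = -2 + l - u (M(l, u) = -2 + (u*(-1) + l) = -2 + (-u + l) = -2 + (l - u) = -2 + l - u)
1373 + M(-3, 20) = 1373 + (-2 - 3 - 1*20) = 1373 + (-2 - 3 - 20) = 1373 - 25 = 1348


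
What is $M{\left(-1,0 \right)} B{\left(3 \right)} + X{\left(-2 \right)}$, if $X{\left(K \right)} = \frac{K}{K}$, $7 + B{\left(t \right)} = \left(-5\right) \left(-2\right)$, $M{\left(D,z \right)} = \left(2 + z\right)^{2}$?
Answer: $13$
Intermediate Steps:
$B{\left(t \right)} = 3$ ($B{\left(t \right)} = -7 - -10 = -7 + 10 = 3$)
$X{\left(K \right)} = 1$
$M{\left(-1,0 \right)} B{\left(3 \right)} + X{\left(-2 \right)} = \left(2 + 0\right)^{2} \cdot 3 + 1 = 2^{2} \cdot 3 + 1 = 4 \cdot 3 + 1 = 12 + 1 = 13$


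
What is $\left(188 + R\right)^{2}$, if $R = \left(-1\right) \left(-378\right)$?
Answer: $320356$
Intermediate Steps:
$R = 378$
$\left(188 + R\right)^{2} = \left(188 + 378\right)^{2} = 566^{2} = 320356$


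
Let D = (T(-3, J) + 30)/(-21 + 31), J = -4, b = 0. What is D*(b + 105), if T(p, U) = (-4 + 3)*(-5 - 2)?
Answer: 777/2 ≈ 388.50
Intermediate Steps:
T(p, U) = 7 (T(p, U) = -1*(-7) = 7)
D = 37/10 (D = (7 + 30)/(-21 + 31) = 37/10 ≈ 3.7000)
D*(b + 105) = 37*(0 + 105)/10 = (37/10)*105 = 777/2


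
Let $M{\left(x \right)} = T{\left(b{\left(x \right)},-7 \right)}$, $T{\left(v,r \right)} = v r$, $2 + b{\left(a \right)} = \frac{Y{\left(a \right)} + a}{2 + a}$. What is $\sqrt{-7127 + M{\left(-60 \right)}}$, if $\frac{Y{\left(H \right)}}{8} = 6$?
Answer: $\frac{i \sqrt{5983251}}{29} \approx 84.347 i$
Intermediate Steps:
$Y{\left(H \right)} = 48$ ($Y{\left(H \right)} = 8 \cdot 6 = 48$)
$b{\left(a \right)} = -2 + \frac{48 + a}{2 + a}$
$T{\left(v,r \right)} = r v$
$M{\left(x \right)} = - \frac{7 \left(44 - x\right)}{2 + x}$ ($M{\left(x \right)} = - 7 \frac{44 - x}{2 + x} = - \frac{7 \left(44 - x\right)}{2 + x}$)
$\sqrt{-7127 + M{\left(-60 \right)}} = \sqrt{-7127 + \frac{7 \left(-44 - 60\right)}{2 - 60}} = \sqrt{-7127 + 7 \frac{1}{-58} \left(-104\right)} = \sqrt{-7127 + 7 \left(- \frac{1}{58}\right) \left(-104\right)} = \sqrt{-7127 + \frac{364}{29}} = \sqrt{- \frac{206319}{29}} = \frac{i \sqrt{5983251}}{29}$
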